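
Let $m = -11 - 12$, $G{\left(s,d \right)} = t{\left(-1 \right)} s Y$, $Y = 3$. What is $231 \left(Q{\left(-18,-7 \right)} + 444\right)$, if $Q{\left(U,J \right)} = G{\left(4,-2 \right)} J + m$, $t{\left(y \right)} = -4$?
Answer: $174867$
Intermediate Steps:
$G{\left(s,d \right)} = - 12 s$ ($G{\left(s,d \right)} = - 4 s 3 = - 12 s$)
$m = -23$ ($m = -11 - 12 = -23$)
$Q{\left(U,J \right)} = -23 - 48 J$ ($Q{\left(U,J \right)} = \left(-12\right) 4 J - 23 = - 48 J - 23 = -23 - 48 J$)
$231 \left(Q{\left(-18,-7 \right)} + 444\right) = 231 \left(\left(-23 - -336\right) + 444\right) = 231 \left(\left(-23 + 336\right) + 444\right) = 231 \left(313 + 444\right) = 231 \cdot 757 = 174867$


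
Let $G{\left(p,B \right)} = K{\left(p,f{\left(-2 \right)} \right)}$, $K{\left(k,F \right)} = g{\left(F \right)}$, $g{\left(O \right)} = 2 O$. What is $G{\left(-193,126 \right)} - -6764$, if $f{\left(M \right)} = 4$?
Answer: $6772$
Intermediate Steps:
$K{\left(k,F \right)} = 2 F$
$G{\left(p,B \right)} = 8$ ($G{\left(p,B \right)} = 2 \cdot 4 = 8$)
$G{\left(-193,126 \right)} - -6764 = 8 - -6764 = 8 + \left(-2708 + 9472\right) = 8 + 6764 = 6772$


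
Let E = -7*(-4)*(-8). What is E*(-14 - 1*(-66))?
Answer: -11648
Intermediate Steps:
E = -224 (E = 28*(-8) = -224)
E*(-14 - 1*(-66)) = -224*(-14 - 1*(-66)) = -224*(-14 + 66) = -224*52 = -11648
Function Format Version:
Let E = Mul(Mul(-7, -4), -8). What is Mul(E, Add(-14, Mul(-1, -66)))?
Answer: -11648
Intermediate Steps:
E = -224 (E = Mul(28, -8) = -224)
Mul(E, Add(-14, Mul(-1, -66))) = Mul(-224, Add(-14, Mul(-1, -66))) = Mul(-224, Add(-14, 66)) = Mul(-224, 52) = -11648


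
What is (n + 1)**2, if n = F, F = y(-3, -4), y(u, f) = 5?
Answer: 36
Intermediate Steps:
F = 5
n = 5
(n + 1)**2 = (5 + 1)**2 = 6**2 = 36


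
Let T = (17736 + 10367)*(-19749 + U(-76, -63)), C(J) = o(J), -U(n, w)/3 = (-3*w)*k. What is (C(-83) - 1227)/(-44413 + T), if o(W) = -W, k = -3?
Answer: 1144/507247357 ≈ 2.2553e-6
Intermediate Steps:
U(n, w) = -27*w (U(n, w) = -3*(-3*w)*(-3) = -27*w)
C(J) = -J
T = -507202944 (T = (17736 + 10367)*(-19749 - 27*(-63)) = 28103*(-19749 + 1701) = 28103*(-18048) = -507202944)
(C(-83) - 1227)/(-44413 + T) = (-1*(-83) - 1227)/(-44413 - 507202944) = (83 - 1227)/(-507247357) = -1144*(-1/507247357) = 1144/507247357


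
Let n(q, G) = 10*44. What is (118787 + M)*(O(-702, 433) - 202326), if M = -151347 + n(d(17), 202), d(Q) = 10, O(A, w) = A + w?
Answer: 6507351400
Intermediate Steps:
n(q, G) = 440
M = -150907 (M = -151347 + 440 = -150907)
(118787 + M)*(O(-702, 433) - 202326) = (118787 - 150907)*((-702 + 433) - 202326) = -32120*(-269 - 202326) = -32120*(-202595) = 6507351400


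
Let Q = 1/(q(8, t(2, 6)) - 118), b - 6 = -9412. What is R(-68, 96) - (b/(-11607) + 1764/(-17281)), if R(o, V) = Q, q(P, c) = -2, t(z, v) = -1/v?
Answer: -1916557903/2674407560 ≈ -0.71663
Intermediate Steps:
b = -9406 (b = 6 - 9412 = -9406)
Q = -1/120 (Q = 1/(-2 - 118) = 1/(-120) = -1/120 ≈ -0.0083333)
R(o, V) = -1/120
R(-68, 96) - (b/(-11607) + 1764/(-17281)) = -1/120 - (-9406/(-11607) + 1764/(-17281)) = -1/120 - (-9406*(-1/11607) + 1764*(-1/17281)) = -1/120 - (9406/11607 - 1764/17281) = -1/120 - 1*142070338/200580567 = -1/120 - 142070338/200580567 = -1916557903/2674407560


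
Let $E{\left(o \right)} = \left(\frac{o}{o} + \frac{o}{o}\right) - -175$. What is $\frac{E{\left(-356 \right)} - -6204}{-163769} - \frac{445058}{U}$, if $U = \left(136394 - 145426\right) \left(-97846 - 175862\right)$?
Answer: $- \frac{7923776209769}{202429182701232} \approx -0.039143$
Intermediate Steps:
$E{\left(o \right)} = 177$ ($E{\left(o \right)} = \left(1 + 1\right) + 175 = 2 + 175 = 177$)
$U = 2472130656$ ($U = \left(-9032\right) \left(-273708\right) = 2472130656$)
$\frac{E{\left(-356 \right)} - -6204}{-163769} - \frac{445058}{U} = \frac{177 - -6204}{-163769} - \frac{445058}{2472130656} = \left(177 + 6204\right) \left(- \frac{1}{163769}\right) - \frac{222529}{1236065328} = 6381 \left(- \frac{1}{163769}\right) - \frac{222529}{1236065328} = - \frac{6381}{163769} - \frac{222529}{1236065328} = - \frac{7923776209769}{202429182701232}$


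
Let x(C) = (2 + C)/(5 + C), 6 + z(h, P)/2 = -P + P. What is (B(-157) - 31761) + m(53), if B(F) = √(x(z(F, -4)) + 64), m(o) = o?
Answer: -31708 + √3206/7 ≈ -31700.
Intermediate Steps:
z(h, P) = -12 (z(h, P) = -12 + 2*(-P + P) = -12 + 2*0 = -12 + 0 = -12)
x(C) = (2 + C)/(5 + C)
B(F) = √3206/7 (B(F) = √((2 - 12)/(5 - 12) + 64) = √(-10/(-7) + 64) = √(-⅐*(-10) + 64) = √(10/7 + 64) = √(458/7) = √3206/7)
(B(-157) - 31761) + m(53) = (√3206/7 - 31761) + 53 = (-31761 + √3206/7) + 53 = -31708 + √3206/7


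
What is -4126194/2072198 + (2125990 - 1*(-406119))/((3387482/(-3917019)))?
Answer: -10276367451632751783/3509766712718 ≈ -2.9279e+6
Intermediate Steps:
-4126194/2072198 + (2125990 - 1*(-406119))/((3387482/(-3917019))) = -4126194*1/2072198 + (2125990 + 406119)/((3387482*(-1/3917019))) = -2063097/1036099 + 2532109/(-3387482/3917019) = -2063097/1036099 + 2532109*(-3917019/3387482) = -2063097/1036099 - 9918319063071/3387482 = -10276367451632751783/3509766712718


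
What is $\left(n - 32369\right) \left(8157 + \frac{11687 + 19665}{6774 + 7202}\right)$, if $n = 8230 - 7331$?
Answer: $- \frac{448579611060}{1747} \approx -2.5677 \cdot 10^{8}$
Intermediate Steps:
$n = 899$
$\left(n - 32369\right) \left(8157 + \frac{11687 + 19665}{6774 + 7202}\right) = \left(899 - 32369\right) \left(8157 + \frac{11687 + 19665}{6774 + 7202}\right) = - 31470 \left(8157 + \frac{31352}{13976}\right) = - 31470 \left(8157 + 31352 \cdot \frac{1}{13976}\right) = - 31470 \left(8157 + \frac{3919}{1747}\right) = \left(-31470\right) \frac{14254198}{1747} = - \frac{448579611060}{1747}$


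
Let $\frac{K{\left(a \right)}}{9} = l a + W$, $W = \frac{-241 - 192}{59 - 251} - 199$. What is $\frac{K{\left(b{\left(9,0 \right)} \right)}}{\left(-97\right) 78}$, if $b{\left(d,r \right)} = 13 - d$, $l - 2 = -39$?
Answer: $\frac{66191}{161408} \approx 0.41009$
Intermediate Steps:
$l = -37$ ($l = 2 - 39 = -37$)
$W = - \frac{37775}{192}$ ($W = - \frac{433}{-192} - 199 = \left(-433\right) \left(- \frac{1}{192}\right) - 199 = \frac{433}{192} - 199 = - \frac{37775}{192} \approx -196.74$)
$K{\left(a \right)} = - \frac{113325}{64} - 333 a$ ($K{\left(a \right)} = 9 \left(- 37 a - \frac{37775}{192}\right) = 9 \left(- \frac{37775}{192} - 37 a\right) = - \frac{113325}{64} - 333 a$)
$\frac{K{\left(b{\left(9,0 \right)} \right)}}{\left(-97\right) 78} = \frac{- \frac{113325}{64} - 333 \left(13 - 9\right)}{\left(-97\right) 78} = \frac{- \frac{113325}{64} - 333 \left(13 - 9\right)}{-7566} = \left(- \frac{113325}{64} - 1332\right) \left(- \frac{1}{7566}\right) = \left(- \frac{198573}{64}\right) \left(- \frac{1}{7566}\right) = \frac{66191}{161408}$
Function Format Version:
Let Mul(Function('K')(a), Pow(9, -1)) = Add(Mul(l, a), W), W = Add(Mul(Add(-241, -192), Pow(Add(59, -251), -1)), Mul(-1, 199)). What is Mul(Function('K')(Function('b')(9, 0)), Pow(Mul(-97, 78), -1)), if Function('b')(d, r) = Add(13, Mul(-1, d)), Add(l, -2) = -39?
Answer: Rational(66191, 161408) ≈ 0.41009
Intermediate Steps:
l = -37 (l = Add(2, -39) = -37)
W = Rational(-37775, 192) (W = Add(Mul(-433, Pow(-192, -1)), -199) = Add(Mul(-433, Rational(-1, 192)), -199) = Add(Rational(433, 192), -199) = Rational(-37775, 192) ≈ -196.74)
Function('K')(a) = Add(Rational(-113325, 64), Mul(-333, a)) (Function('K')(a) = Mul(9, Add(Mul(-37, a), Rational(-37775, 192))) = Mul(9, Add(Rational(-37775, 192), Mul(-37, a))) = Add(Rational(-113325, 64), Mul(-333, a)))
Mul(Function('K')(Function('b')(9, 0)), Pow(Mul(-97, 78), -1)) = Mul(Add(Rational(-113325, 64), Mul(-333, Add(13, Mul(-1, 9)))), Pow(Mul(-97, 78), -1)) = Mul(Add(Rational(-113325, 64), Mul(-333, Add(13, -9))), Pow(-7566, -1)) = Mul(Add(Rational(-113325, 64), Mul(-333, 4)), Rational(-1, 7566)) = Mul(Add(Rational(-113325, 64), -1332), Rational(-1, 7566)) = Mul(Rational(-198573, 64), Rational(-1, 7566)) = Rational(66191, 161408)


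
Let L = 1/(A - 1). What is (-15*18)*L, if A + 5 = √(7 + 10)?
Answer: 1620/19 + 270*√17/19 ≈ 143.85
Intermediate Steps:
A = -5 + √17 (A = -5 + √(7 + 10) = -5 + √17 ≈ -0.87689)
L = 1/(-6 + √17) (L = 1/((-5 + √17) - 1) = 1/(-6 + √17) ≈ -0.53279)
(-15*18)*L = (-15*18)*(-6/19 - √17/19) = -270*(-6/19 - √17/19) = 1620/19 + 270*√17/19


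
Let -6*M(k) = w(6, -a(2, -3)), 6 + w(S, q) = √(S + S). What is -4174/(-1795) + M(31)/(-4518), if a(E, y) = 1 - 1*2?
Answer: 18856337/8109810 + √3/13554 ≈ 2.3253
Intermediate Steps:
a(E, y) = -1 (a(E, y) = 1 - 2 = -1)
w(S, q) = -6 + √2*√S (w(S, q) = -6 + √(S + S) = -6 + √(2*S) = -6 + √2*√S)
M(k) = 1 - √3/3 (M(k) = -(-6 + √2*√6)/6 = -(-6 + 2*√3)/6 = 1 - √3/3)
-4174/(-1795) + M(31)/(-4518) = -4174/(-1795) + (1 - √3/3)/(-4518) = -4174*(-1/1795) + (1 - √3/3)*(-1/4518) = 4174/1795 + (-1/4518 + √3/13554) = 18856337/8109810 + √3/13554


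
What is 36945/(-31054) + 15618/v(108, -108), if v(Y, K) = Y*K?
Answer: -76327321/30184488 ≈ -2.5287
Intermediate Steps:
v(Y, K) = K*Y
36945/(-31054) + 15618/v(108, -108) = 36945/(-31054) + 15618/((-108*108)) = 36945*(-1/31054) + 15618/(-11664) = -36945/31054 + 15618*(-1/11664) = -36945/31054 - 2603/1944 = -76327321/30184488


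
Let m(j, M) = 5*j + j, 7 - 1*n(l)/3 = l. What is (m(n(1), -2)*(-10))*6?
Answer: -6480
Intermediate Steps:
n(l) = 21 - 3*l
m(j, M) = 6*j
(m(n(1), -2)*(-10))*6 = ((6*(21 - 3*1))*(-10))*6 = ((6*(21 - 3))*(-10))*6 = ((6*18)*(-10))*6 = (108*(-10))*6 = -1080*6 = -6480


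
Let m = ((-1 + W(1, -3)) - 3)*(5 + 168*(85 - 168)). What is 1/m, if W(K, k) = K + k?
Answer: 1/83634 ≈ 1.1957e-5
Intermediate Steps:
m = 83634 (m = ((-1 + (1 - 3)) - 3)*(5 + 168*(85 - 168)) = ((-1 - 2) - 3)*(5 + 168*(-83)) = (-3 - 3)*(5 - 13944) = -6*(-13939) = 83634)
1/m = 1/83634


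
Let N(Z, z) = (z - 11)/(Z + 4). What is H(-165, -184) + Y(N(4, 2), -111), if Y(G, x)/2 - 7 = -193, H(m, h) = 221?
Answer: -151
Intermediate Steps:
N(Z, z) = (-11 + z)/(4 + Z)
Y(G, x) = -372 (Y(G, x) = 14 + 2*(-193) = 14 - 386 = -372)
H(-165, -184) + Y(N(4, 2), -111) = 221 - 372 = -151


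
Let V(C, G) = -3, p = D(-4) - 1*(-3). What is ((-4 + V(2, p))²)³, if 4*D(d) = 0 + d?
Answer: 117649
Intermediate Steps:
D(d) = d/4 (D(d) = (0 + d)/4 = d/4)
p = 2 (p = (¼)*(-4) - 1*(-3) = -1 + 3 = 2)
((-4 + V(2, p))²)³ = ((-4 - 3)²)³ = ((-7)²)³ = 49³ = 117649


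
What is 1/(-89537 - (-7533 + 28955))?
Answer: -1/110959 ≈ -9.0123e-6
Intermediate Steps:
1/(-89537 - (-7533 + 28955)) = 1/(-89537 - 1*21422) = 1/(-89537 - 21422) = 1/(-110959) = -1/110959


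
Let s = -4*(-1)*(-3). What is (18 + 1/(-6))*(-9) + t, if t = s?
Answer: -345/2 ≈ -172.50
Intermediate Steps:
s = -12 (s = 4*(-3) = -12)
t = -12
(18 + 1/(-6))*(-9) + t = (18 + 1/(-6))*(-9) - 12 = (18 - ⅙)*(-9) - 12 = (107/6)*(-9) - 12 = -321/2 - 12 = -345/2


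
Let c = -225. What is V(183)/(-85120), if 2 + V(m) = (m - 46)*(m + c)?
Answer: 1439/21280 ≈ 0.067622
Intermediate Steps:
V(m) = -2 + (-225 + m)*(-46 + m) (V(m) = -2 + (m - 46)*(m - 225) = -2 + (-46 + m)*(-225 + m) = -2 + (-225 + m)*(-46 + m))
V(183)/(-85120) = (10348 + 183**2 - 271*183)/(-85120) = (10348 + 33489 - 49593)*(-1/85120) = -5756*(-1/85120) = 1439/21280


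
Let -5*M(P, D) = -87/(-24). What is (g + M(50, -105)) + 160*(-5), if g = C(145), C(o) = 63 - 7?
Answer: -29789/40 ≈ -744.72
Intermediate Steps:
C(o) = 56
g = 56
M(P, D) = -29/40 (M(P, D) = -(-87)/(5*(-24)) = -(-87)*(-1)/(5*24) = -1/5*29/8 = -29/40)
(g + M(50, -105)) + 160*(-5) = (56 - 29/40) + 160*(-5) = 2211/40 - 800 = -29789/40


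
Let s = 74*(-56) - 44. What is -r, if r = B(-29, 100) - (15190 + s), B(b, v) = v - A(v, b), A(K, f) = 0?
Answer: 10902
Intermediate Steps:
s = -4188 (s = -4144 - 44 = -4188)
B(b, v) = v (B(b, v) = v - 1*0 = v + 0 = v)
r = -10902 (r = 100 - (15190 - 4188) = 100 - 1*11002 = 100 - 11002 = -10902)
-r = -1*(-10902) = 10902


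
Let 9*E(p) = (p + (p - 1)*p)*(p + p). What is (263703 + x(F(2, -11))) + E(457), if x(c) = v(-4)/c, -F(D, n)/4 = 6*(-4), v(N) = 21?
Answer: 6184362079/288 ≈ 2.1473e+7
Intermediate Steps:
E(p) = 2*p*(p + p*(-1 + p))/9 (E(p) = ((p + (p - 1)*p)*(p + p))/9 = ((p + (-1 + p)*p)*(2*p))/9 = ((p + p*(-1 + p))*(2*p))/9 = (2*p*(p + p*(-1 + p)))/9 = 2*p*(p + p*(-1 + p))/9)
F(D, n) = 96 (F(D, n) = -24*(-4) = -4*(-24) = 96)
x(c) = 21/c
(263703 + x(F(2, -11))) + E(457) = (263703 + 21/96) + (2/9)*457³ = (263703 + 21*(1/96)) + (2/9)*95443993 = (263703 + 7/32) + 190887986/9 = 8438503/32 + 190887986/9 = 6184362079/288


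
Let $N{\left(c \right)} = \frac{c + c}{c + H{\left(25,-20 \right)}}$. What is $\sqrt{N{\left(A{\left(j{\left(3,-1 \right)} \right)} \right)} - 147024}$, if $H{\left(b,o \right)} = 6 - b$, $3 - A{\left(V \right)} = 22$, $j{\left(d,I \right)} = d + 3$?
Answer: $i \sqrt{147023} \approx 383.44 i$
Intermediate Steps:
$j{\left(d,I \right)} = 3 + d$
$A{\left(V \right)} = -19$ ($A{\left(V \right)} = 3 - 22 = -19$)
$N{\left(c \right)} = \frac{2 c}{-19 + c}$ ($N{\left(c \right)} = \frac{c + c}{c + \left(6 - 25\right)} = \frac{2 c}{c + \left(6 - 25\right)} = \frac{2 c}{c - 19} = \frac{2 c}{-19 + c}$)
$\sqrt{N{\left(A{\left(j{\left(3,-1 \right)} \right)} \right)} - 147024} = \sqrt{2 \left(-19\right) \frac{1}{-19 - 19} - 147024} = \sqrt{2 \left(-19\right) \frac{1}{-38} - 147024} = \sqrt{2 \left(-19\right) \left(- \frac{1}{38}\right) - 147024} = \sqrt{1 - 147024} = \sqrt{-147023} = i \sqrt{147023}$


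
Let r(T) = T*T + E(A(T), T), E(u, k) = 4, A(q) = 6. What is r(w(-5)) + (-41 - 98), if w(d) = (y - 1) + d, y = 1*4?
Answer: -131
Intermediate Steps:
y = 4
w(d) = 3 + d (w(d) = (4 - 1) + d = 3 + d)
r(T) = 4 + T**2 (r(T) = T*T + 4 = T**2 + 4 = 4 + T**2)
r(w(-5)) + (-41 - 98) = (4 + (3 - 5)**2) + (-41 - 98) = (4 + (-2)**2) - 139 = (4 + 4) - 139 = 8 - 139 = -131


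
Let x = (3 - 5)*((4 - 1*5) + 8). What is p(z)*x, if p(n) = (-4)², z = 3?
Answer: -224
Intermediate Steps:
x = -14 (x = -2*((4 - 5) + 8) = -2*(-1 + 8) = -2*7 = -14)
p(n) = 16
p(z)*x = 16*(-14) = -224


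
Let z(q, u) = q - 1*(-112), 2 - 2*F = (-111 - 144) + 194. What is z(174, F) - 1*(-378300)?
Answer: 378586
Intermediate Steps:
F = 63/2 (F = 1 - ((-111 - 144) + 194)/2 = 1 - (-255 + 194)/2 = 1 - ½*(-61) = 1 + 61/2 = 63/2 ≈ 31.500)
z(q, u) = 112 + q (z(q, u) = q + 112 = 112 + q)
z(174, F) - 1*(-378300) = (112 + 174) - 1*(-378300) = 286 + 378300 = 378586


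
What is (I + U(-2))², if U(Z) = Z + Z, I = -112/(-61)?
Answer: 17424/3721 ≈ 4.6826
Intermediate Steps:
I = 112/61 (I = -112*(-1/61) = 112/61 ≈ 1.8361)
U(Z) = 2*Z
(I + U(-2))² = (112/61 + 2*(-2))² = (112/61 - 4)² = (-132/61)² = 17424/3721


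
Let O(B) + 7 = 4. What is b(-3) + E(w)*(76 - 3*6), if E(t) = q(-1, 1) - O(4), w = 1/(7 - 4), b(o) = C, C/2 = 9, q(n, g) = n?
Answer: 134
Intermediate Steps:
O(B) = -3 (O(B) = -7 + 4 = -3)
C = 18 (C = 2*9 = 18)
b(o) = 18
w = ⅓ (w = 1/3 = ⅓ ≈ 0.33333)
E(t) = 2 (E(t) = -1 - 1*(-3) = -1 + 3 = 2)
b(-3) + E(w)*(76 - 3*6) = 18 + 2*(76 - 3*6) = 18 + 2*(76 - 1*18) = 18 + 2*(76 - 18) = 18 + 2*58 = 18 + 116 = 134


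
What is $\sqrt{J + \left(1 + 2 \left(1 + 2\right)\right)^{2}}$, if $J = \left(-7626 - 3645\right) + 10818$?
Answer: $2 i \sqrt{101} \approx 20.1 i$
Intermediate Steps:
$J = -453$ ($J = -11271 + 10818 = -453$)
$\sqrt{J + \left(1 + 2 \left(1 + 2\right)\right)^{2}} = \sqrt{-453 + \left(1 + 2 \left(1 + 2\right)\right)^{2}} = \sqrt{-453 + \left(1 + 2 \cdot 3\right)^{2}} = \sqrt{-453 + \left(1 + 6\right)^{2}} = \sqrt{-453 + 7^{2}} = \sqrt{-453 + 49} = \sqrt{-404} = 2 i \sqrt{101}$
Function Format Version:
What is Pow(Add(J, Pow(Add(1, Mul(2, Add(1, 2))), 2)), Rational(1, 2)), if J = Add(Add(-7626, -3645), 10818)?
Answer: Mul(2, I, Pow(101, Rational(1, 2))) ≈ Mul(20.100, I)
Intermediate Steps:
J = -453 (J = Add(-11271, 10818) = -453)
Pow(Add(J, Pow(Add(1, Mul(2, Add(1, 2))), 2)), Rational(1, 2)) = Pow(Add(-453, Pow(Add(1, Mul(2, Add(1, 2))), 2)), Rational(1, 2)) = Pow(Add(-453, Pow(Add(1, Mul(2, 3)), 2)), Rational(1, 2)) = Pow(Add(-453, Pow(Add(1, 6), 2)), Rational(1, 2)) = Pow(Add(-453, Pow(7, 2)), Rational(1, 2)) = Pow(Add(-453, 49), Rational(1, 2)) = Pow(-404, Rational(1, 2)) = Mul(2, I, Pow(101, Rational(1, 2)))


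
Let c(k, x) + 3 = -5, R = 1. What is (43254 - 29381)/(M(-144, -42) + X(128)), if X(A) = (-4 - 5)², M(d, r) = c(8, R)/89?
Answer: 1234697/7201 ≈ 171.46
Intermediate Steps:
c(k, x) = -8 (c(k, x) = -3 - 5 = -8)
M(d, r) = -8/89
X(A) = 81 (X(A) = (-9)² = 81)
(43254 - 29381)/(M(-144, -42) + X(128)) = (43254 - 29381)/(-8/89 + 81) = 13873/(7201/89) = 13873*(89/7201) = 1234697/7201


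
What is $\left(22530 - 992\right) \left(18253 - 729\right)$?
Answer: $377431912$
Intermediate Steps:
$\left(22530 - 992\right) \left(18253 - 729\right) = 21538 \cdot 17524 = 377431912$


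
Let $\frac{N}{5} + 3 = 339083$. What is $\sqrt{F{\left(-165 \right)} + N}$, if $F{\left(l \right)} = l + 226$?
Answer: $\sqrt{1695461} \approx 1302.1$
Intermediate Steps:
$F{\left(l \right)} = 226 + l$
$N = 1695400$ ($N = -15 + 5 \cdot 339083 = -15 + 1695415 = 1695400$)
$\sqrt{F{\left(-165 \right)} + N} = \sqrt{\left(226 - 165\right) + 1695400} = \sqrt{61 + 1695400} = \sqrt{1695461}$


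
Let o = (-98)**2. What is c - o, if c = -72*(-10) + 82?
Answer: -8802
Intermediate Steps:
o = 9604
c = 802 (c = 720 + 82 = 802)
c - o = 802 - 1*9604 = 802 - 9604 = -8802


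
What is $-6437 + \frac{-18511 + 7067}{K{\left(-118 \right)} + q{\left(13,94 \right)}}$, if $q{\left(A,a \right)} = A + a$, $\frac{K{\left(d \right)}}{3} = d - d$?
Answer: $- \frac{700203}{107} \approx -6544.0$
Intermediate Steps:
$K{\left(d \right)} = 0$ ($K{\left(d \right)} = 3 \left(d - d\right) = 3 \cdot 0 = 0$)
$-6437 + \frac{-18511 + 7067}{K{\left(-118 \right)} + q{\left(13,94 \right)}} = -6437 + \frac{-18511 + 7067}{0 + \left(13 + 94\right)} = -6437 - \frac{11444}{0 + 107} = -6437 - \frac{11444}{107} = - \frac{700203}{107}$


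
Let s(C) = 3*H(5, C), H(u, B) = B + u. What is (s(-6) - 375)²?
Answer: 142884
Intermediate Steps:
s(C) = 15 + 3*C (s(C) = 3*(C + 5) = 3*(5 + C) = 15 + 3*C)
(s(-6) - 375)² = ((15 + 3*(-6)) - 375)² = ((15 - 18) - 375)² = (-3 - 375)² = (-378)² = 142884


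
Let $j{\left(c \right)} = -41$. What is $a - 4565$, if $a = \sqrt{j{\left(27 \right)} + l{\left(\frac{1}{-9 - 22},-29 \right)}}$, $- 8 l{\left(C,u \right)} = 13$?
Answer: $-4565 + \frac{i \sqrt{682}}{4} \approx -4565.0 + 6.5288 i$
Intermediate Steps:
$l{\left(C,u \right)} = - \frac{13}{8}$ ($l{\left(C,u \right)} = \left(- \frac{1}{8}\right) 13 = - \frac{13}{8}$)
$a = \frac{i \sqrt{682}}{4}$ ($a = \sqrt{-41 - \frac{13}{8}} = \sqrt{- \frac{341}{8}} = \frac{i \sqrt{682}}{4} \approx 6.5288 i$)
$a - 4565 = \frac{i \sqrt{682}}{4} - 4565 = -4565 + \frac{i \sqrt{682}}{4}$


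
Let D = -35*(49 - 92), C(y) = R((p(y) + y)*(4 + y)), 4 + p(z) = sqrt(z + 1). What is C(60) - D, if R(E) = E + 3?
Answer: 2082 + 64*sqrt(61) ≈ 2581.9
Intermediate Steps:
p(z) = -4 + sqrt(1 + z) (p(z) = -4 + sqrt(z + 1) = -4 + sqrt(1 + z))
R(E) = 3 + E
C(y) = 3 + (4 + y)*(-4 + y + sqrt(1 + y)) (C(y) = 3 + ((-4 + sqrt(1 + y)) + y)*(4 + y) = 3 + (-4 + y + sqrt(1 + y))*(4 + y) = 3 + (4 + y)*(-4 + y + sqrt(1 + y)))
D = 1505 (D = -35*(-43) = 1505)
C(60) - D = (-13 + 60**2 + 4*sqrt(1 + 60) + 60*sqrt(1 + 60)) - 1*1505 = (-13 + 3600 + 4*sqrt(61) + 60*sqrt(61)) - 1505 = (3587 + 64*sqrt(61)) - 1505 = 2082 + 64*sqrt(61)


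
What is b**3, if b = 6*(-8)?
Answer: -110592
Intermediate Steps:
b = -48
b**3 = (-48)**3 = -110592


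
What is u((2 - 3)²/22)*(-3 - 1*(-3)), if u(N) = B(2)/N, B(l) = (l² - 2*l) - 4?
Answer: 0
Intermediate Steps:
B(l) = -4 + l² - 2*l
u(N) = -4/N (u(N) = (-4 + 2² - 2*2)/N = (-4 + 4 - 4)/N = -4/N)
u((2 - 3)²/22)*(-3 - 1*(-3)) = (-4*22/(2 - 3)²)*(-3 - 1*(-3)) = (-4/((-1)²*(1/22)))*(-3 + 3) = -4/(1*(1/22))*0 = -4/1/22*0 = -4*22*0 = -88*0 = 0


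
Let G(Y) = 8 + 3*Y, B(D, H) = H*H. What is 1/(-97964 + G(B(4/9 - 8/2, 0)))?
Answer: -1/97956 ≈ -1.0209e-5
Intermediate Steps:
B(D, H) = H²
1/(-97964 + G(B(4/9 - 8/2, 0))) = 1/(-97964 + (8 + 3*0²)) = 1/(-97964 + (8 + 3*0)) = 1/(-97964 + (8 + 0)) = 1/(-97964 + 8) = 1/(-97956) = -1/97956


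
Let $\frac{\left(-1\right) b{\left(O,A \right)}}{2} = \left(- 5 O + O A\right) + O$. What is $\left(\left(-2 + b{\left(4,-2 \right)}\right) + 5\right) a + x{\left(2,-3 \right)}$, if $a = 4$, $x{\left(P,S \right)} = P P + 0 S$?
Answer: $208$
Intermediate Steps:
$x{\left(P,S \right)} = P^{2}$ ($x{\left(P,S \right)} = P^{2} + 0 = P^{2}$)
$b{\left(O,A \right)} = 8 O - 2 A O$ ($b{\left(O,A \right)} = - 2 \left(\left(- 5 O + O A\right) + O\right) = - 2 \left(\left(- 5 O + A O\right) + O\right) = - 2 \left(- 4 O + A O\right) = 8 O - 2 A O$)
$\left(\left(-2 + b{\left(4,-2 \right)}\right) + 5\right) a + x{\left(2,-3 \right)} = \left(\left(-2 + 2 \cdot 4 \left(4 - -2\right)\right) + 5\right) 4 + 2^{2} = \left(\left(-2 + 2 \cdot 4 \left(4 + 2\right)\right) + 5\right) 4 + 4 = \left(\left(-2 + 2 \cdot 4 \cdot 6\right) + 5\right) 4 + 4 = \left(\left(-2 + 48\right) + 5\right) 4 + 4 = \left(46 + 5\right) 4 + 4 = 51 \cdot 4 + 4 = 204 + 4 = 208$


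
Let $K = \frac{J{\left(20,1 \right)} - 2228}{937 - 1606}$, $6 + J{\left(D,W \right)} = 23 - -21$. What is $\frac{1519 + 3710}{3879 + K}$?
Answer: $\frac{1166067}{865747} \approx 1.3469$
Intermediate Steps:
$J{\left(D,W \right)} = 38$ ($J{\left(D,W \right)} = -6 + \left(23 - -21\right) = -6 + \left(23 + 21\right) = -6 + 44 = 38$)
$K = \frac{730}{223}$ ($K = \frac{38 - 2228}{937 - 1606} = - \frac{2190}{-669} = \left(-2190\right) \left(- \frac{1}{669}\right) = \frac{730}{223} \approx 3.2735$)
$\frac{1519 + 3710}{3879 + K} = \frac{1519 + 3710}{3879 + \frac{730}{223}} = \frac{5229}{\frac{865747}{223}} = 5229 \cdot \frac{223}{865747} = \frac{1166067}{865747}$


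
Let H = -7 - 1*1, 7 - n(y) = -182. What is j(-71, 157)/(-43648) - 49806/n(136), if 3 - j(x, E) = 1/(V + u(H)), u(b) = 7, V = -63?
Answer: -1932384763/7332864 ≈ -263.52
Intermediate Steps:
n(y) = 189 (n(y) = 7 - 1*(-182) = 7 + 182 = 189)
H = -8 (H = -7 - 1 = -8)
j(x, E) = 169/56 (j(x, E) = 3 - 1/(-63 + 7) = 3 - 1/(-56) = 3 - 1*(-1/56) = 3 + 1/56 = 169/56)
j(-71, 157)/(-43648) - 49806/n(136) = (169/56)/(-43648) - 49806/189 = (169/56)*(-1/43648) - 49806*1/189 = -169/2444288 - 5534/21 = -1932384763/7332864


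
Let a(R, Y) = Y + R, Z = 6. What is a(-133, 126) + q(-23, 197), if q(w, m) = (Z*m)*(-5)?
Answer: -5917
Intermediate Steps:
a(R, Y) = R + Y
q(w, m) = -30*m (q(w, m) = (6*m)*(-5) = -30*m)
a(-133, 126) + q(-23, 197) = (-133 + 126) - 30*197 = -7 - 5910 = -5917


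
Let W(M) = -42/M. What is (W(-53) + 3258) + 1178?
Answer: 235150/53 ≈ 4436.8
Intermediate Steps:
(W(-53) + 3258) + 1178 = (-42/(-53) + 3258) + 1178 = (-42*(-1/53) + 3258) + 1178 = (42/53 + 3258) + 1178 = 172716/53 + 1178 = 235150/53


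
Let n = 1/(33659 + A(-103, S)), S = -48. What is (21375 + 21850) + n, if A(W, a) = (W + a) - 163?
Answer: 1441337626/33345 ≈ 43225.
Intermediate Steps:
A(W, a) = -163 + W + a
n = 1/33345 (n = 1/(33659 + (-163 - 103 - 48)) = 1/(33659 - 314) = 1/33345 ≈ 2.9990e-5)
(21375 + 21850) + n = (21375 + 21850) + 1/33345 = 43225 + 1/33345 = 1441337626/33345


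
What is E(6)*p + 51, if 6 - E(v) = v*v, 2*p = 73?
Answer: -1044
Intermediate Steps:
p = 73/2 (p = (½)*73 = 73/2 ≈ 36.500)
E(v) = 6 - v² (E(v) = 6 - v*v = 6 - v²)
E(6)*p + 51 = (6 - 1*6²)*(73/2) + 51 = (6 - 1*36)*(73/2) + 51 = (6 - 36)*(73/2) + 51 = -30*73/2 + 51 = -1095 + 51 = -1044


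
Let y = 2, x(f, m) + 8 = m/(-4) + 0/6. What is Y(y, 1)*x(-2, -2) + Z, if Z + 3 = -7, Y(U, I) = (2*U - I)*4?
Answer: -100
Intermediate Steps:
x(f, m) = -8 - m/4 (x(f, m) = -8 + (m/(-4) + 0/6) = -8 + (m*(-1/4) + 0*(1/6)) = -8 + (-m/4 + 0) = -8 - m/4)
Y(U, I) = -4*I + 8*U (Y(U, I) = (-I + 2*U)*4 = -4*I + 8*U)
Z = -10 (Z = -3 - 7 = -10)
Y(y, 1)*x(-2, -2) + Z = (-4*1 + 8*2)*(-8 - 1/4*(-2)) - 10 = (-4 + 16)*(-8 + 1/2) - 10 = 12*(-15/2) - 10 = -90 - 10 = -100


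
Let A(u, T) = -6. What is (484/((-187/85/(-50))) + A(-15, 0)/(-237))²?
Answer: 755164476004/6241 ≈ 1.2100e+8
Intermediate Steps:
(484/((-187/85/(-50))) + A(-15, 0)/(-237))² = (484/((-187/85/(-50))) - 6/(-237))² = (484/((-187*1/85*(-1/50))) - 6*(-1/237))² = (484/((-11/5*(-1/50))) + 2/79)² = (484/(11/250) + 2/79)² = (484*(250/11) + 2/79)² = (11000 + 2/79)² = (869002/79)² = 755164476004/6241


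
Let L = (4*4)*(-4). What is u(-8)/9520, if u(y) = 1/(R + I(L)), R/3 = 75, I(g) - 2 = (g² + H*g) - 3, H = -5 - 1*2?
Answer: 1/45391360 ≈ 2.2031e-8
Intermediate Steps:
H = -7 (H = -5 - 2 = -7)
L = -64 (L = 16*(-4) = -64)
I(g) = -1 + g² - 7*g (I(g) = 2 + ((g² - 7*g) - 3) = 2 + (-3 + g² - 7*g) = -1 + g² - 7*g)
R = 225 (R = 3*75 = 225)
u(y) = 1/4768 (u(y) = 1/(225 + (-1 + (-64)² - 7*(-64))) = 1/(225 + (-1 + 4096 + 448)) = 1/(225 + 4543) = 1/4768)
u(-8)/9520 = (1/4768)/9520 = (1/4768)*(1/9520) = 1/45391360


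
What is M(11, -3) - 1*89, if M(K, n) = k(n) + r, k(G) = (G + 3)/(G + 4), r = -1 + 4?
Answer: -86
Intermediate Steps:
r = 3
k(G) = (3 + G)/(4 + G)
M(K, n) = 3 + (3 + n)/(4 + n) (M(K, n) = (3 + n)/(4 + n) + 3 = 3 + (3 + n)/(4 + n))
M(11, -3) - 1*89 = (15 + 4*(-3))/(4 - 3) - 1*89 = (15 - 12)/1 - 89 = 1*3 - 89 = 3 - 89 = -86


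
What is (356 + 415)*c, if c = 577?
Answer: 444867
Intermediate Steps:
(356 + 415)*c = (356 + 415)*577 = 771*577 = 444867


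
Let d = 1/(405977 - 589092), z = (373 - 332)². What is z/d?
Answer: -307816315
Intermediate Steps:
z = 1681 (z = 41² = 1681)
d = -1/183115 (d = 1/(-183115) = -1/183115 ≈ -5.4611e-6)
z/d = 1681/(-1/183115) = 1681*(-183115) = -307816315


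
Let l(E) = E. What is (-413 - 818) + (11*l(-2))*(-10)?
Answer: -1011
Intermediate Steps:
(-413 - 818) + (11*l(-2))*(-10) = (-413 - 818) + (11*(-2))*(-10) = -1231 - 22*(-10) = -1231 + 220 = -1011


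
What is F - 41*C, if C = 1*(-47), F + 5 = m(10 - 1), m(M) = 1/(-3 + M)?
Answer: 11533/6 ≈ 1922.2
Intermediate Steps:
F = -29/6 (F = -5 + 1/(-3 + (10 - 1)) = -5 + 1/(-3 + 9) = -5 + 1/6 = -5 + ⅙ = -29/6 ≈ -4.8333)
C = -47
F - 41*C = -29/6 - 41*(-47) = -29/6 + 1927 = 11533/6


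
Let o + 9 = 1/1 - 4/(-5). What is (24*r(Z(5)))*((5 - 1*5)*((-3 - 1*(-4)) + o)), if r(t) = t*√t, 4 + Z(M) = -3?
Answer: 0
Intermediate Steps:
Z(M) = -7 (Z(M) = -4 - 3 = -7)
o = -36/5 (o = -9 + (1/1 - 4/(-5)) = -9 + (1*1 - 4*(-⅕)) = -9 + (1 + ⅘) = -9 + 9/5 = -36/5 ≈ -7.2000)
r(t) = t^(3/2)
(24*r(Z(5)))*((5 - 1*5)*((-3 - 1*(-4)) + o)) = (24*(-7)^(3/2))*((5 - 1*5)*((-3 - 1*(-4)) - 36/5)) = (24*(-7*I*√7))*((5 - 5)*((-3 + 4) - 36/5)) = (-168*I*√7)*(0*(1 - 36/5)) = (-168*I*√7)*(0*(-31/5)) = -168*I*√7*0 = 0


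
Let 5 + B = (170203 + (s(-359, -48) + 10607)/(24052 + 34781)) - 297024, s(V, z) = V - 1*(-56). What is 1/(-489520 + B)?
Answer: -58833/36261473914 ≈ -1.6225e-6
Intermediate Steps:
s(V, z) = 56 + V (s(V, z) = V + 56 = 56 + V)
B = -7461543754/58833 (B = -5 + ((170203 + ((56 - 359) + 10607)/(24052 + 34781)) - 297024) = -5 + ((170203 + (-303 + 10607)/58833) - 297024) = -5 + ((170203 + 10304*(1/58833)) - 297024) = -5 + ((170203 + 10304/58833) - 297024) = -5 + (10013563403/58833 - 297024) = -5 - 7461249589/58833 = -7461543754/58833 ≈ -1.2683e+5)
1/(-489520 + B) = 1/(-489520 - 7461543754/58833) = 1/(-36261473914/58833) = -58833/36261473914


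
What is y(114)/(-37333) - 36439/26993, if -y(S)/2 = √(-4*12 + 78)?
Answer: -36439/26993 + 2*√30/37333 ≈ -1.3496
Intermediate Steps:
y(S) = -2*√30 (y(S) = -2*√(-4*12 + 78) = -2*√(-48 + 78) = -2*√30)
y(114)/(-37333) - 36439/26993 = -2*√30/(-37333) - 36439/26993 = -2*√30*(-1/37333) - 36439*1/26993 = 2*√30/37333 - 36439/26993 = -36439/26993 + 2*√30/37333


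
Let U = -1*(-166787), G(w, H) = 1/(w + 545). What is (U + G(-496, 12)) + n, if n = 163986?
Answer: 16207878/49 ≈ 3.3077e+5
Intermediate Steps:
G(w, H) = 1/(545 + w)
U = 166787
(U + G(-496, 12)) + n = (166787 + 1/(545 - 496)) + 163986 = (166787 + 1/49) + 163986 = 8172564/49 + 163986 = 16207878/49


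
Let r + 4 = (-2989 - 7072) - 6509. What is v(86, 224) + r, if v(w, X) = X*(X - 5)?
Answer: 32482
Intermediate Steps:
v(w, X) = X*(-5 + X)
r = -16574 (r = -4 + ((-2989 - 7072) - 6509) = -4 + (-10061 - 6509) = -4 - 16570 = -16574)
v(86, 224) + r = 224*(-5 + 224) - 16574 = 224*219 - 16574 = 49056 - 16574 = 32482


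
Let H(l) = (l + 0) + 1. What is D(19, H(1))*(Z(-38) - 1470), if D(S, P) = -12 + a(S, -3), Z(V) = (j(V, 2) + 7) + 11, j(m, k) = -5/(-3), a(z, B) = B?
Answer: 21755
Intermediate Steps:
j(m, k) = 5/3 (j(m, k) = -5*(-1/3) = 5/3)
Z(V) = 59/3 (Z(V) = (5/3 + 7) + 11 = 26/3 + 11 = 59/3)
H(l) = 1 + l (H(l) = l + 1 = 1 + l)
D(S, P) = -15 (D(S, P) = -12 - 3 = -15)
D(19, H(1))*(Z(-38) - 1470) = -15*(59/3 - 1470) = -15*(-4351/3) = 21755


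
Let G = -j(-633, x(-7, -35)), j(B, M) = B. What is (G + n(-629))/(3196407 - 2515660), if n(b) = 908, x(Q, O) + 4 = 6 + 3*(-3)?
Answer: 1541/680747 ≈ 0.0022637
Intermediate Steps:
x(Q, O) = -7 (x(Q, O) = -4 + (6 + 3*(-3)) = -4 + (6 - 9) = -4 - 3 = -7)
G = 633 (G = -1*(-633) = 633)
(G + n(-629))/(3196407 - 2515660) = (633 + 908)/(3196407 - 2515660) = 1541/680747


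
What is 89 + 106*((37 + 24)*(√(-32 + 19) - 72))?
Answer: -465463 + 6466*I*√13 ≈ -4.6546e+5 + 23314.0*I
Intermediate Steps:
89 + 106*((37 + 24)*(√(-32 + 19) - 72)) = 89 + 106*(61*(√(-13) - 72)) = 89 + 106*(61*(I*√13 - 72)) = 89 + 106*(61*(-72 + I*√13)) = 89 + 106*(-4392 + 61*I*√13) = 89 + (-465552 + 6466*I*√13) = -465463 + 6466*I*√13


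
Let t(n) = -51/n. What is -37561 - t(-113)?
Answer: -4244444/113 ≈ -37561.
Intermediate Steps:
-37561 - t(-113) = -37561 - (-51)/(-113) = -37561 - (-51)*(-1)/113 = -37561 - 1*51/113 = -37561 - 51/113 = -4244444/113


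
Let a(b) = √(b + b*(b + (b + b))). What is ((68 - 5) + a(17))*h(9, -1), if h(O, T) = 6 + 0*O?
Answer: 378 + 12*√221 ≈ 556.39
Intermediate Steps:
h(O, T) = 6 (h(O, T) = 6 + 0 = 6)
a(b) = √(b + 3*b²) (a(b) = √(b + b*(b + 2*b)) = √(b + b*(3*b)) = √(b + 3*b²))
((68 - 5) + a(17))*h(9, -1) = ((68 - 5) + √(17*(1 + 3*17)))*6 = (63 + √(17*(1 + 51)))*6 = (63 + √(17*52))*6 = (63 + √884)*6 = (63 + 2*√221)*6 = 378 + 12*√221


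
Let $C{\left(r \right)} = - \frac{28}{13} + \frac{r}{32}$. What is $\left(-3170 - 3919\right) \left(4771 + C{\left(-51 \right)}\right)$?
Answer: $- \frac{14058741753}{416} \approx -3.3795 \cdot 10^{7}$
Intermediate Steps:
$C{\left(r \right)} = - \frac{28}{13} + \frac{r}{32}$ ($C{\left(r \right)} = \left(-28\right) \frac{1}{13} + r \frac{1}{32} = - \frac{28}{13} + \frac{r}{32}$)
$\left(-3170 - 3919\right) \left(4771 + C{\left(-51 \right)}\right) = \left(-3170 - 3919\right) \left(4771 + \left(- \frac{28}{13} + \frac{1}{32} \left(-51\right)\right)\right) = - 7089 \left(4771 - \frac{1559}{416}\right) = \left(-7089\right) \frac{1983177}{416} = - \frac{14058741753}{416}$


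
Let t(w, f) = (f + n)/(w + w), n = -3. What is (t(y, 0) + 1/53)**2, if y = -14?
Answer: 34969/2202256 ≈ 0.015879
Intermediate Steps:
t(w, f) = (-3 + f)/(2*w) (t(w, f) = (f - 3)/(w + w) = (-3 + f)/((2*w)) = (-3 + f)*(1/(2*w)) = (-3 + f)/(2*w))
(t(y, 0) + 1/53)**2 = ((1/2)*(-3 + 0)/(-14) + 1/53)**2 = ((1/2)*(-1/14)*(-3) + 1/53)**2 = (3/28 + 1/53)**2 = (187/1484)**2 = 34969/2202256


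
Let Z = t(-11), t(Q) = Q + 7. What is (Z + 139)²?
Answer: 18225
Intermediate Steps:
t(Q) = 7 + Q
Z = -4 (Z = 7 - 11 = -4)
(Z + 139)² = (-4 + 139)² = 135² = 18225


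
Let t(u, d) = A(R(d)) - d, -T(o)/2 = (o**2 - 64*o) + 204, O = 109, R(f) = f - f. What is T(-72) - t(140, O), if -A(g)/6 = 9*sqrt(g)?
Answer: -19883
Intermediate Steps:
R(f) = 0
A(g) = -54*sqrt(g)
T(o) = -408 - 2*o**2 + 128*o (T(o) = -2*((o**2 - 64*o) + 204) = -2*(204 + o**2 - 64*o) = -408 - 2*o**2 + 128*o)
t(u, d) = -d (t(u, d) = -54*sqrt(0) - d = -54*0 - d = 0 - d = -d)
T(-72) - t(140, O) = (-408 - 2*(-72)**2 + 128*(-72)) - (-1)*109 = (-408 - 2*5184 - 9216) - 1*(-109) = (-408 - 10368 - 9216) + 109 = -19992 + 109 = -19883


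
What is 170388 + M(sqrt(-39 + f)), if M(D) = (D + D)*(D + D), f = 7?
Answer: 170260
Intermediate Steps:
M(D) = 4*D**2 (M(D) = (2*D)*(2*D) = 4*D**2)
170388 + M(sqrt(-39 + f)) = 170388 + 4*(sqrt(-39 + 7))**2 = 170388 + 4*(sqrt(-32))**2 = 170388 + 4*(4*I*sqrt(2))**2 = 170388 + 4*(-32) = 170388 - 128 = 170260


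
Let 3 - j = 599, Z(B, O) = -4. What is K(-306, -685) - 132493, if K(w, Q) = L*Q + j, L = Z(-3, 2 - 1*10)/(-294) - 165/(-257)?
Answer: -5044936096/37779 ≈ -1.3354e+5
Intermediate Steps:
j = -596 (j = 3 - 1*599 = 3 - 599 = -596)
L = 24769/37779 (L = -4/(-294) - 165/(-257) = -4*(-1/294) - 165*(-1/257) = 2/147 + 165/257 = 24769/37779 ≈ 0.65563)
K(w, Q) = -596 + 24769*Q/37779 (K(w, Q) = 24769*Q/37779 - 596 = -596 + 24769*Q/37779)
K(-306, -685) - 132493 = (-596 + (24769/37779)*(-685)) - 132493 = (-596 - 16966765/37779) - 132493 = -39483049/37779 - 132493 = -5044936096/37779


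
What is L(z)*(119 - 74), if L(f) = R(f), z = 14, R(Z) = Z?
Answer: 630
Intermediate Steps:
L(f) = f
L(z)*(119 - 74) = 14*(119 - 74) = 14*45 = 630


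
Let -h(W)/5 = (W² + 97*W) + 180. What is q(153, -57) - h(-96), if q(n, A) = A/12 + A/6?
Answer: 1623/4 ≈ 405.75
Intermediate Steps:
q(n, A) = A/4 (q(n, A) = A*(1/12) + A*(⅙) = A/12 + A/6 = A/4)
h(W) = -900 - 485*W - 5*W² (h(W) = -5*((W² + 97*W) + 180) = -5*(180 + W² + 97*W) = -900 - 485*W - 5*W²)
q(153, -57) - h(-96) = (¼)*(-57) - (-900 - 485*(-96) - 5*(-96)²) = -57/4 - (-900 + 46560 - 5*9216) = -57/4 - (-900 + 46560 - 46080) = -57/4 - 1*(-420) = -57/4 + 420 = 1623/4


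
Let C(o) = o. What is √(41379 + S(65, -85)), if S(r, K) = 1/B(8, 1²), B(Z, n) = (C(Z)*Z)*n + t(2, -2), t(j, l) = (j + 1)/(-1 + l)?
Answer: √18248146/21 ≈ 203.42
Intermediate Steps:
t(j, l) = (1 + j)/(-1 + l)
B(Z, n) = -1 + n*Z² (B(Z, n) = (Z*Z)*n + (1 + 2)/(-1 - 2) = Z²*n + 3/(-3) = n*Z² - ⅓*3 = n*Z² - 1 = -1 + n*Z²)
S(r, K) = 1/63 (S(r, K) = 1/(-1 + 1²*8²) = 1/(-1 + 1*64) = 1/(-1 + 64) = 1/63)
√(41379 + S(65, -85)) = √(41379 + 1/63) = √(2606878/63) = √18248146/21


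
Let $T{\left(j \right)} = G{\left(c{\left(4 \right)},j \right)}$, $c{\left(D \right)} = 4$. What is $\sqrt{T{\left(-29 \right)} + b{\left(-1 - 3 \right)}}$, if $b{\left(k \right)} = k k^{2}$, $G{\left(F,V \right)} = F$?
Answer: $2 i \sqrt{15} \approx 7.746 i$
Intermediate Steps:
$T{\left(j \right)} = 4$
$b{\left(k \right)} = k^{3}$
$\sqrt{T{\left(-29 \right)} + b{\left(-1 - 3 \right)}} = \sqrt{4 + \left(-1 - 3\right)^{3}} = \sqrt{4 + \left(-4\right)^{3}} = \sqrt{4 - 64} = \sqrt{-60} = 2 i \sqrt{15}$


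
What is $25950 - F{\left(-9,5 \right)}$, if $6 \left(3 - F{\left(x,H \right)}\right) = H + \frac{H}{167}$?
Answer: $\frac{4333289}{167} \approx 25948.0$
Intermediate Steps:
$F{\left(x,H \right)} = 3 - \frac{28 H}{167}$ ($F{\left(x,H \right)} = 3 - \frac{H + \frac{H}{167}}{6} = 3 - \frac{\frac{168}{167} H}{6} = 3 - \frac{28 H}{167}$)
$25950 - F{\left(-9,5 \right)} = 25950 - \left(3 - \frac{140}{167}\right) = 25950 - \frac{361}{167} = \frac{4333289}{167}$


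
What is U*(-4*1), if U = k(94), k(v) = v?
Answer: -376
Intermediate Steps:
U = 94
U*(-4*1) = 94*(-4*1) = 94*(-4) = -376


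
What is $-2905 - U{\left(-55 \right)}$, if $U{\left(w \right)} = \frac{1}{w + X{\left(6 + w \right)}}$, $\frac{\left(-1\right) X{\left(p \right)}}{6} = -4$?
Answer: $- \frac{90054}{31} \approx -2905.0$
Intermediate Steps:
$X{\left(p \right)} = 24$ ($X{\left(p \right)} = \left(-6\right) \left(-4\right) = 24$)
$U{\left(w \right)} = \frac{1}{24 + w}$ ($U{\left(w \right)} = \frac{1}{w + 24} = \frac{1}{24 + w}$)
$-2905 - U{\left(-55 \right)} = -2905 - \frac{1}{24 - 55} = -2905 - \frac{1}{-31} = -2905 - - \frac{1}{31} = -2905 + \frac{1}{31} = - \frac{90054}{31}$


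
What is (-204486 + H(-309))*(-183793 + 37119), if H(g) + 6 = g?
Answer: 30038981874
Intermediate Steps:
H(g) = -6 + g
(-204486 + H(-309))*(-183793 + 37119) = (-204486 + (-6 - 309))*(-183793 + 37119) = (-204486 - 315)*(-146674) = -204801*(-146674) = 30038981874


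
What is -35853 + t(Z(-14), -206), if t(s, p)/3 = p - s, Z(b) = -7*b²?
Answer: -32355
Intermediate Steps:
t(s, p) = -3*s + 3*p (t(s, p) = 3*(p - s) = -3*s + 3*p)
-35853 + t(Z(-14), -206) = -35853 + (-(-21)*(-14)² + 3*(-206)) = -35853 + (-(-21)*196 - 618) = -35853 + (-3*(-1372) - 618) = -35853 + (4116 - 618) = -35853 + 3498 = -32355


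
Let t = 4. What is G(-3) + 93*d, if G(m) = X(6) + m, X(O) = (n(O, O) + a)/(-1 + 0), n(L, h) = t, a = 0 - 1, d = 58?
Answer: 5388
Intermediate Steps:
a = -1
n(L, h) = 4
X(O) = -3 (X(O) = (4 - 1)/(-1 + 0) = 3/(-1) = 3*(-1) = -3)
G(m) = -3 + m
G(-3) + 93*d = (-3 - 3) + 93*58 = -6 + 5394 = 5388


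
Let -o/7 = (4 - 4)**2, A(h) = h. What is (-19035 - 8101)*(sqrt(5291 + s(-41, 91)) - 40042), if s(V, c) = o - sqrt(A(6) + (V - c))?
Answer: 1086579712 - 27136*sqrt(5291 - 3*I*sqrt(14)) ≈ 1.0846e+9 + 2093.8*I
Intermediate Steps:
o = 0 (o = -7*(4 - 4)**2 = -7*0**2 = -7*0 = 0)
s(V, c) = -sqrt(6 + V - c) (s(V, c) = 0 - sqrt(6 + (V - c)) = 0 - sqrt(6 + V - c) = -sqrt(6 + V - c))
(-19035 - 8101)*(sqrt(5291 + s(-41, 91)) - 40042) = (-19035 - 8101)*(sqrt(5291 - sqrt(6 - 41 - 1*91)) - 40042) = -27136*(sqrt(5291 - sqrt(6 - 41 - 91)) - 40042) = -27136*(sqrt(5291 - sqrt(-126)) - 40042) = -27136*(sqrt(5291 - 3*I*sqrt(14)) - 40042) = -27136*(-40042 + sqrt(5291 - 3*I*sqrt(14))) = 1086579712 - 27136*sqrt(5291 - 3*I*sqrt(14))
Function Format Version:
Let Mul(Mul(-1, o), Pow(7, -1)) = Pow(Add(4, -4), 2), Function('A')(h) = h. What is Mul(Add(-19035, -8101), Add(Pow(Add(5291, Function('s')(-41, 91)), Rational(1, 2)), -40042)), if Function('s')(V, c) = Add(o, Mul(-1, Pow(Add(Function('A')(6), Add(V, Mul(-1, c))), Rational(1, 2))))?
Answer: Add(1086579712, Mul(-27136, Pow(Add(5291, Mul(-3, I, Pow(14, Rational(1, 2)))), Rational(1, 2)))) ≈ Add(1.0846e+9, Mul(2093.8, I))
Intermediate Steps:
o = 0 (o = Mul(-7, Pow(Add(4, -4), 2)) = Mul(-7, Pow(0, 2)) = Mul(-7, 0) = 0)
Function('s')(V, c) = Mul(-1, Pow(Add(6, V, Mul(-1, c)), Rational(1, 2))) (Function('s')(V, c) = Add(0, Mul(-1, Pow(Add(6, Add(V, Mul(-1, c))), Rational(1, 2)))) = Add(0, Mul(-1, Pow(Add(6, V, Mul(-1, c)), Rational(1, 2)))) = Mul(-1, Pow(Add(6, V, Mul(-1, c)), Rational(1, 2))))
Mul(Add(-19035, -8101), Add(Pow(Add(5291, Function('s')(-41, 91)), Rational(1, 2)), -40042)) = Mul(Add(-19035, -8101), Add(Pow(Add(5291, Mul(-1, Pow(Add(6, -41, Mul(-1, 91)), Rational(1, 2)))), Rational(1, 2)), -40042)) = Mul(-27136, Add(Pow(Add(5291, Mul(-1, Pow(Add(6, -41, -91), Rational(1, 2)))), Rational(1, 2)), -40042)) = Mul(-27136, Add(Pow(Add(5291, Mul(-1, Pow(-126, Rational(1, 2)))), Rational(1, 2)), -40042)) = Mul(-27136, Add(Pow(Add(5291, Mul(-1, Mul(3, I, Pow(14, Rational(1, 2))))), Rational(1, 2)), -40042)) = Mul(-27136, Add(Pow(Add(5291, Mul(-3, I, Pow(14, Rational(1, 2)))), Rational(1, 2)), -40042)) = Mul(-27136, Add(-40042, Pow(Add(5291, Mul(-3, I, Pow(14, Rational(1, 2)))), Rational(1, 2)))) = Add(1086579712, Mul(-27136, Pow(Add(5291, Mul(-3, I, Pow(14, Rational(1, 2)))), Rational(1, 2))))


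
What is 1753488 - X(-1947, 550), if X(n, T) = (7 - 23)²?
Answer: 1753232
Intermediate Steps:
X(n, T) = 256 (X(n, T) = (-16)² = 256)
1753488 - X(-1947, 550) = 1753488 - 1*256 = 1753488 - 256 = 1753232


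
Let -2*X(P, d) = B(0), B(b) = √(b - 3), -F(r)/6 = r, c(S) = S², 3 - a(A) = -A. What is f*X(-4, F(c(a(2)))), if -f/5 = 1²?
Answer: 5*I*√3/2 ≈ 4.3301*I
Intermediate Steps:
a(A) = 3 + A (a(A) = 3 - (-1)*A = 3 + A)
F(r) = -6*r
B(b) = √(-3 + b)
X(P, d) = -I*√3/2 (X(P, d) = -√(-3 + 0)/2 = -I*√3/2)
f = -5 (f = -5*1² = -5*1 = -5)
f*X(-4, F(c(a(2)))) = -(-5)*I*√3/2 = 5*I*√3/2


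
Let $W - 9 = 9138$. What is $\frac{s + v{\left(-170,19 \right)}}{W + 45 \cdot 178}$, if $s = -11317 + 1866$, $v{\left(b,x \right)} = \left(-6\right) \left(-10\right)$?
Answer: $- \frac{9391}{17157} \approx -0.54736$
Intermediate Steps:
$v{\left(b,x \right)} = 60$
$s = -9451$
$W = 9147$ ($W = 9 + 9138 = 9147$)
$\frac{s + v{\left(-170,19 \right)}}{W + 45 \cdot 178} = \frac{-9451 + 60}{9147 + 45 \cdot 178} = - \frac{9391}{9147 + 8010} = - \frac{9391}{17157}$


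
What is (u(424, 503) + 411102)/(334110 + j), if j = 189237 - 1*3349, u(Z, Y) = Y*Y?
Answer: 664111/519998 ≈ 1.2771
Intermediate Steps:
u(Z, Y) = Y**2
j = 185888 (j = 189237 - 3349 = 185888)
(u(424, 503) + 411102)/(334110 + j) = (503**2 + 411102)/(334110 + 185888) = (253009 + 411102)/519998 = 664111*(1/519998) = 664111/519998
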